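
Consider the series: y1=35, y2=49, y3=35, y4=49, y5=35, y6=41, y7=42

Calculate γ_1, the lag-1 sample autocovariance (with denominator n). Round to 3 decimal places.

Mean ȳ = (35 + 49 + 35 + 49 + 35 + 41 + 42)/7 = 40.8571
Deviations: -5.8571, 8.1429, -5.8571, 8.1429, -5.8571, 0.1429, 1.1429
Σ_{t=1}^{6}(y_t−ȳ)(y_{t+1}−ȳ) = -191.4490
γ_1 = -191.4490 / 7 = -27.350

-27.350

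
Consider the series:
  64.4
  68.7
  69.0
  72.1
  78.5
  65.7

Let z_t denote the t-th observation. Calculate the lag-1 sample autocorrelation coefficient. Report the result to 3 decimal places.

Mean z̄ = (64.4 + 68.7 + 69.0 + 72.1 + 78.5 + 65.7)/6 = 69.7333
Numerator Σ_{t=1}^{5}(z_t−z̄)(z_{t+1}−z̄) = -10.0778
Denominator Σ(z_t−z̄)² = 128.7733
r_1 = -10.0778 / 128.7733 = -0.078

-0.078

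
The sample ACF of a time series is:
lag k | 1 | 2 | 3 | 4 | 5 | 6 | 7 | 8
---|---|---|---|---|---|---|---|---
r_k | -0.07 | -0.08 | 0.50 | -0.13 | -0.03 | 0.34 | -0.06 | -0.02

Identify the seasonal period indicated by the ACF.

The largest autocorrelation is r_3 = 0.50, with a weaker echo at lag 6 (0.34); the remaining lags stay at or below -0.02.
The dominant spike at lag 3 indicates a seasonal period of 3.

3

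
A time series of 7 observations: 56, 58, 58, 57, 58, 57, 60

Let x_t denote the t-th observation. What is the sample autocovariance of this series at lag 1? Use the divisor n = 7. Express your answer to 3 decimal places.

-0.379

Mean x̄ = (56 + 58 + 58 + 57 + 58 + 57 + 60)/7 = 57.7143
Σ_{t=1}^{6}(x_t−x̄)(x_{t+1}−x̄) = -2.6531
γ_1 = -2.6531 / 7 = -0.379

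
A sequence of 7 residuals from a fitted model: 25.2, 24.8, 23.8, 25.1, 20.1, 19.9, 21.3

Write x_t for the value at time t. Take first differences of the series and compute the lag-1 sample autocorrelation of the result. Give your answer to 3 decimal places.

First differences Δx: -0.4, -1.0, 1.3, -5.0, -0.2, 1.4
Mean of differences = -0.6500
Numerator Σ(Δx_t−Δx̄)(Δx_{t+1}−Δx̄) = -10.2875
Denominator Σ(Δx_t−Δx̄)² = 27.3150
r_1(Δx) = -10.2875 / 27.3150 = -0.377

-0.377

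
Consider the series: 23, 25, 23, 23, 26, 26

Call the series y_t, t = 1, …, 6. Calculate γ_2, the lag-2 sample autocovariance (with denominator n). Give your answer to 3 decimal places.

Mean ȳ = (23 + 25 + 23 + 23 + 26 + 26)/6 = 24.3333
Deviations: -1.3333, 0.6667, -1.3333, -1.3333, 1.6667, 1.6667
Σ_{t=1}^{4}(y_t−ȳ)(y_{t+2}−ȳ) = -3.5556
γ_2 = -3.5556 / 6 = -0.593

-0.593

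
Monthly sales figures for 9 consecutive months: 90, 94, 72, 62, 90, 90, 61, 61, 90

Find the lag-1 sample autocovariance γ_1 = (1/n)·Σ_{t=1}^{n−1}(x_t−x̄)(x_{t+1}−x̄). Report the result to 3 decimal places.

4.270

Mean x̄ = (90 + 94 + 72 + 62 + 90 + 90 + 61 + 61 + 90)/9 = 78.8889
Σ_{t=1}^{8}(x_t−x̄)(x_{t+1}−x̄) = 38.4321
γ_1 = 38.4321 / 9 = 4.270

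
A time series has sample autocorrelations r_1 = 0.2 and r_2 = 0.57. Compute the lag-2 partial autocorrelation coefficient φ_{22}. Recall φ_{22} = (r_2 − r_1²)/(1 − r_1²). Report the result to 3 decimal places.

φ_{22} = (r_2 − r_1²) / (1 − r_1²)
r_1² = (0.2)² = 0.04
Numerator = 0.57 − 0.0400 = 0.5300; denominator = 1 − 0.0400 = 0.9600
φ_{22} = 0.5300 / 0.9600 = 0.552

0.552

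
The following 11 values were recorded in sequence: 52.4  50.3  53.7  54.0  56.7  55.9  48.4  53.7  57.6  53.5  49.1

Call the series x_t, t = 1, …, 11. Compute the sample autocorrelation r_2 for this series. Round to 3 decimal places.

Mean x̄ = (52.4 + 50.3 + 53.7 + 54.0 + 56.7 + 55.9 + 48.4 + 53.7 + 57.6 + 53.5 + 49.1)/11 = 53.2091
Numerator Σ_{t=1}^{9}(x_t−x̄)(x_{t+2}−x̄) = -53.3393
Denominator Σ(x_t−x̄)² = 89.0291
r_2 = -53.3393 / 89.0291 = -0.599

-0.599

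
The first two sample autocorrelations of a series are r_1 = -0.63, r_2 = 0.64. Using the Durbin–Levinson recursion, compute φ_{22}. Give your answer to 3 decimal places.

0.403

φ_{22} = (r_2 − r_1²) / (1 − r_1²)
r_1² = (-0.63)² = 0.3969
Numerator = 0.64 − 0.3969 = 0.2431; denominator = 1 − 0.3969 = 0.6031
φ_{22} = 0.2431 / 0.6031 = 0.403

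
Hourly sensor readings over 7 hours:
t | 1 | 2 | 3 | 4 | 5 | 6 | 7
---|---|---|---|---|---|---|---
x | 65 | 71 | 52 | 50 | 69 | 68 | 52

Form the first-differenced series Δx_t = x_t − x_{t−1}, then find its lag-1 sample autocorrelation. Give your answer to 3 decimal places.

First differences Δx: 6, -19, -2, 19, -1, -16
Mean of differences = -2.1667
Numerator Σ(Δx_t−Δx̄)(Δx_{t+1}−Δx̄) = -128.1944
Denominator Σ(Δx_t−Δx̄)² = 990.8333
r_1(Δx) = -128.1944 / 990.8333 = -0.129

-0.129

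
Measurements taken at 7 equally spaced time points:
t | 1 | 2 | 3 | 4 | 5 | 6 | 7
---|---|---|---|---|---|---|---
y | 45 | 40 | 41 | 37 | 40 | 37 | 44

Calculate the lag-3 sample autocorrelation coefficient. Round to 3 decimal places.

-0.507

Mean ȳ = (45 + 40 + 41 + 37 + 40 + 37 + 44)/7 = 40.5714
Σ(y_t−ȳ)(y_{t+3}−ȳ) = (-15.8163) + (0.3265) + (-1.5306) + (-12.2449) = -29.2653
Denominator Σ(y_t−ȳ)² = 57.7143
r_3 = -29.2653 / 57.7143 = -0.507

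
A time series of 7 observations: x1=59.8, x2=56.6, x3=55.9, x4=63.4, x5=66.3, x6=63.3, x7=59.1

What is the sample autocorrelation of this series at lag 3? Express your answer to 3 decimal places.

-0.474

Mean x̄ = (59.8 + 56.6 + 55.9 + 63.4 + 66.3 + 63.3 + 59.1)/7 = 60.6286
Numerator Σ_{t=1}^{4}(x_t−x̄)(x_{t+3}−x̄) = -42.0124
Denominator Σ(x_t−x̄)² = 88.5943
r_3 = -42.0124 / 88.5943 = -0.474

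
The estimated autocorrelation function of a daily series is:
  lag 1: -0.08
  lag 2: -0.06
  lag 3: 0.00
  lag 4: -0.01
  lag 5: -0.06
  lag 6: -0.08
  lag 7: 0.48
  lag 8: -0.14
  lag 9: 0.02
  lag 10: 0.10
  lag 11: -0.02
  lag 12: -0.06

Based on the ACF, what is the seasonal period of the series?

The largest autocorrelation is r_7 = 0.48; the remaining lags stay at or below 0.10.
The dominant spike at lag 7 indicates a seasonal period of 7.

7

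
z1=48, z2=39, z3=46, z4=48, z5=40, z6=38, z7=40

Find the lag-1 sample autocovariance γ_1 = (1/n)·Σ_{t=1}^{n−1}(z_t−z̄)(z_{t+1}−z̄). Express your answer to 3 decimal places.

-0.461

Mean z̄ = (48 + 39 + 46 + 48 + 40 + 38 + 40)/7 = 42.7143
Deviations: 5.2857, -3.7143, 3.2857, 5.2857, -2.7143, -4.7143, -2.7143
Σ_{t=1}^{6}(z_t−z̄)(z_{t+1}−z̄) = -3.2245
γ_1 = -3.2245 / 7 = -0.461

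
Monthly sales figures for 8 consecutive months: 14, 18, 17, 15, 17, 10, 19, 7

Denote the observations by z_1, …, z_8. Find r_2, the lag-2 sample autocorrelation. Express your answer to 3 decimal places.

0.405

Mean z̄ = (14 + 18 + 17 + 15 + 17 + 10 + 19 + 7)/8 = 14.6250
Deviations from mean: -0.6250, 3.3750, 2.3750, 0.3750, 2.3750, -4.6250, 4.3750, -7.6250
Numerator Σ_{t=1}^{6}(z_t−z̄)(z_{t+2}−z̄) = 49.3438
Denominator Σ(z_t−z̄)² = 121.8750
r_2 = 49.3438 / 121.8750 = 0.405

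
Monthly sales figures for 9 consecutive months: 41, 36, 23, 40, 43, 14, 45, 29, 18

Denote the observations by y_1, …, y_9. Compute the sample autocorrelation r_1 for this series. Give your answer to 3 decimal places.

Mean ȳ = (41 + 36 + 23 + 40 + 43 + 14 + 45 + 29 + 18)/9 = 32.1111
Numerator Σ_{t=1}^{8}(y_t−ȳ)(y_{t+1}−ȳ) = -413.6790
Denominator Σ(y_t−ȳ)² = 1060.8889
r_1 = -413.6790 / 1060.8889 = -0.390

-0.390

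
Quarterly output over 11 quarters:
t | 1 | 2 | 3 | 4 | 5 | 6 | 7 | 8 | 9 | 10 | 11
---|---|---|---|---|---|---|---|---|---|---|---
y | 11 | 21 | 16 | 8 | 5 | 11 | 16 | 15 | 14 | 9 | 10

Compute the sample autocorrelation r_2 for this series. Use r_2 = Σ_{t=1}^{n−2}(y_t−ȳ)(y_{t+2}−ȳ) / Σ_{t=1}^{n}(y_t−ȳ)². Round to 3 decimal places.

-0.492

Mean ȳ = (11 + 21 + 16 + 8 + 5 + 11 + 16 + 15 + 14 + 9 + 10)/11 = 12.3636
Numerator Σ_{t=1}^{9}(y_t−ȳ)(y_{t+2}−ȳ) = -100.6281
Denominator Σ(y_t−ȳ)² = 204.5455
r_2 = -100.6281 / 204.5455 = -0.492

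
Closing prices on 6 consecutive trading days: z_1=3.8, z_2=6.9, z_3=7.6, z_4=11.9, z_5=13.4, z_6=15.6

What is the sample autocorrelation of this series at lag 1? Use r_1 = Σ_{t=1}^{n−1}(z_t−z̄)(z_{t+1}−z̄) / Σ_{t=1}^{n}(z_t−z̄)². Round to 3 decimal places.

0.474

Mean z̄ = (3.8 + 6.9 + 7.6 + 11.9 + 13.4 + 15.6)/6 = 9.8667
Deviations from mean: -6.0667, -2.9667, -2.2667, 2.0333, 3.5333, 5.7333
Numerator Σ_{t=1}^{5}(z_t−z̄)(z_{t+1}−z̄) = 47.5556
Denominator Σ(z_t−z̄)² = 100.2333
r_1 = 47.5556 / 100.2333 = 0.474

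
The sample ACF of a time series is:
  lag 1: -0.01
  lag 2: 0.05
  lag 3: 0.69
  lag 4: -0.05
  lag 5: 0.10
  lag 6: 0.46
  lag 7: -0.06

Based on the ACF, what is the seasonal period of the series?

3

The largest autocorrelation is r_3 = 0.69, with a weaker echo at lag 6 (0.46); the remaining lags stay at or below 0.10.
The dominant spike at lag 3 indicates a seasonal period of 3.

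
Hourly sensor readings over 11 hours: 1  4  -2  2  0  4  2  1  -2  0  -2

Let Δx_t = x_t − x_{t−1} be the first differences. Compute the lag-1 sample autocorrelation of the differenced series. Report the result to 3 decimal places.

-0.708

First differences Δx: 3, -6, 4, -2, 4, -2, -1, -3, 2, -2
Mean of differences = -0.3000
Numerator Σ(Δx_t−Δx̄)(Δx_{t+1}−Δx̄) = -72.2900
Denominator Σ(Δx_t−Δx̄)² = 102.1000
r_1(Δx) = -72.2900 / 102.1000 = -0.708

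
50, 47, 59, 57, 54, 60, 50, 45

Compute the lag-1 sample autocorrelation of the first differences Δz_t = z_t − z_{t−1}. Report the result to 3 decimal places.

-0.248

First differences Δz: -3, 12, -2, -3, 6, -10, -5
Mean of differences = -0.7143
Numerator Σ(Δz_t−Δz̄)(Δz_{t+1}−Δz̄) = -80.3673
Denominator Σ(Δz_t−Δz̄)² = 323.4286
r_1(Δz) = -80.3673 / 323.4286 = -0.248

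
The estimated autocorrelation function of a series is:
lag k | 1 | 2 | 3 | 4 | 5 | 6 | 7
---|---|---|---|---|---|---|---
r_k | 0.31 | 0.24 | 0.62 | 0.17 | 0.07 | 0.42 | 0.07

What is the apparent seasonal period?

3

The largest autocorrelation is r_3 = 0.62, with a weaker echo at lag 6 (0.42); the remaining lags stay at or below 0.31. The elevated value at lag 1 (0.31), dropping to 0.24 at lag 2, reflects decaying short-term dependence rather than seasonality.
The dominant spike at lag 3 indicates a seasonal period of 3.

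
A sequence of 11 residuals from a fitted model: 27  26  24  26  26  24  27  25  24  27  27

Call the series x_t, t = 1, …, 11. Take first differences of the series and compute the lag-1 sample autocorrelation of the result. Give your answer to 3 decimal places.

First differences Δx: -1, -2, 2, 0, -2, 3, -2, -1, 3, 0
Mean of differences = 0.0000
Numerator Σ(Δx_t−Δx̄)(Δx_{t+1}−Δx̄) = -15.0000
Denominator Σ(Δx_t−Δx̄)² = 36.0000
r_1(Δx) = -15.0000 / 36.0000 = -0.417

-0.417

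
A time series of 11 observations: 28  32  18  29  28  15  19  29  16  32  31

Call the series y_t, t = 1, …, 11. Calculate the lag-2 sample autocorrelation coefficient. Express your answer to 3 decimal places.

-0.178

Mean ȳ = (28 + 32 + 18 + 29 + 28 + 15 + 19 + 29 + 16 + 32 + 31)/11 = 25.1818
Numerator Σ_{t=1}^{9}(y_t−ȳ)(y_{t+2}−ȳ) = -80.2479
Denominator Σ(y_t−ȳ)² = 449.6364
r_2 = -80.2479 / 449.6364 = -0.178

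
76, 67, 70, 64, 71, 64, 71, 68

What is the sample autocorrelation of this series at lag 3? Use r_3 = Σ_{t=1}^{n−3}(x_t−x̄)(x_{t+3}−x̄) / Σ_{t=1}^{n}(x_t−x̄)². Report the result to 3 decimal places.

-0.500

Mean x̄ = (76 + 67 + 70 + 64 + 71 + 64 + 71 + 68)/8 = 68.8750
Deviations from mean: 7.1250, -1.8750, 1.1250, -4.8750, 2.1250, -4.8750, 2.1250, -0.8750
Σ(x_t−x̄)(x_{t+3}−x̄) = (-34.7344) + (-3.9844) + (-5.4844) + (-10.3594) + (-1.8594) = -56.4219
Denominator Σ(x_t−x̄)² = 112.8750
r_3 = -56.4219 / 112.8750 = -0.500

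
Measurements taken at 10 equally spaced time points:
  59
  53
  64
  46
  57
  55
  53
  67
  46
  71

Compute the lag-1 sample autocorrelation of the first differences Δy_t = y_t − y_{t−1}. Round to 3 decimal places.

First differences Δy: -6, 11, -18, 11, -2, -2, 14, -21, 25
Mean of differences = 1.3333
Numerator Σ(Δy_t−Δȳ)(Δy_{t+1}−Δȳ) = -1319.4444
Denominator Σ(Δy_t−Δȳ)² = 1856.0000
r_1(Δy) = -1319.4444 / 1856.0000 = -0.711

-0.711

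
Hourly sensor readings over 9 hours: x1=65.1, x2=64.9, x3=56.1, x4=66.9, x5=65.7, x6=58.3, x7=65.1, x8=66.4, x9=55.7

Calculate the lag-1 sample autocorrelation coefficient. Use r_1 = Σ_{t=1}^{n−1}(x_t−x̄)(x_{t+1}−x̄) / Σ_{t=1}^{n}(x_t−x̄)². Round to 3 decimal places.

-0.386

Mean x̄ = (65.1 + 64.9 + 56.1 + 66.9 + 65.7 + 58.3 + 65.1 + 66.4 + 55.7)/9 = 62.6889
Numerator Σ_{t=1}^{8}(x_t−x̄)(x_{t+1}−x̄) = -65.0901
Denominator Σ(x_t−x̄)² = 168.6089
r_1 = -65.0901 / 168.6089 = -0.386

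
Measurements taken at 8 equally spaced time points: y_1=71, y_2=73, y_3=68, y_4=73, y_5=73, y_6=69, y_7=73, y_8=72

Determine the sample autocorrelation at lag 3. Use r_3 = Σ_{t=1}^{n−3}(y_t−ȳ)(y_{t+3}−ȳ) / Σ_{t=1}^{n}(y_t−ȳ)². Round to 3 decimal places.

0.473

Mean ȳ = (71 + 73 + 68 + 73 + 73 + 69 + 73 + 72)/8 = 71.5000
Σ(y_t−ȳ)(y_{t+3}−ȳ) = (-0.7500) + (2.2500) + (8.7500) + (2.2500) + (0.7500) = 13.2500
Denominator Σ(y_t−ȳ)² = 28.0000
r_3 = 13.2500 / 28.0000 = 0.473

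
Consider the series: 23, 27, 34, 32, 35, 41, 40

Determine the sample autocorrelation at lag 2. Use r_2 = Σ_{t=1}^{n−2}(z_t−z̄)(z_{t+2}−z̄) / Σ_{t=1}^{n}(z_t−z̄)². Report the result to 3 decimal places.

0.014

Mean z̄ = (23 + 27 + 34 + 32 + 35 + 41 + 40)/7 = 33.1429
Numerator Σ_{t=1}^{5}(z_t−z̄)(z_{t+2}−z̄) = 3.6735
Denominator Σ(z_t−z̄)² = 254.8571
r_2 = 3.6735 / 254.8571 = 0.014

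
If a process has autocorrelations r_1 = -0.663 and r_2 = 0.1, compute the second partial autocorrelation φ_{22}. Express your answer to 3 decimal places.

φ_{22} = (r_2 − r_1²) / (1 − r_1²)
r_1² = (-0.663)² = 0.439569
Numerator = 0.1 − 0.4396 = -0.3396; denominator = 1 − 0.4396 = 0.5604
φ_{22} = -0.3396 / 0.5604 = -0.606

-0.606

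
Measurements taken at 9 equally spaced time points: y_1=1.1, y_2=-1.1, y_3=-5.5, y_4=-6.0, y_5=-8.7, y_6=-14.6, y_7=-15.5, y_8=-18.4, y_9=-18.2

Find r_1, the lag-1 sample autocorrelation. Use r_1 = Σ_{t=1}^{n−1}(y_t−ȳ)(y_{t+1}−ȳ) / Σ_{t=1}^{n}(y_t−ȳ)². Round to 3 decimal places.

Mean ȳ = (1.1 − 1.1 − 5.5 − 6.0 − 8.7 − 14.6 − 15.5 − 18.4 − 18.2)/9 = -9.6556
Numerator Σ_{t=1}^{8}(y_t−ȳ)(y_{t+1}−ȳ) = 296.2525
Denominator Σ(y_t−ȳ)² = 428.5022
r_1 = 296.2525 / 428.5022 = 0.691

0.691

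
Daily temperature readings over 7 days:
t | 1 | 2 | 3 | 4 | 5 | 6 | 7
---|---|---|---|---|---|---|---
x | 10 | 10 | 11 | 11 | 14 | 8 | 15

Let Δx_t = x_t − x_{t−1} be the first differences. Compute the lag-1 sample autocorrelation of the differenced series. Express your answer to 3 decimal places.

First differences Δx: 0, 1, 0, 3, -6, 7
Mean of differences = 0.8333
Numerator Σ(Δx_t−Δx̄)(Δx_{t+1}−Δx̄) = -59.0278
Denominator Σ(Δx_t−Δx̄)² = 90.8333
r_1(Δx) = -59.0278 / 90.8333 = -0.650

-0.650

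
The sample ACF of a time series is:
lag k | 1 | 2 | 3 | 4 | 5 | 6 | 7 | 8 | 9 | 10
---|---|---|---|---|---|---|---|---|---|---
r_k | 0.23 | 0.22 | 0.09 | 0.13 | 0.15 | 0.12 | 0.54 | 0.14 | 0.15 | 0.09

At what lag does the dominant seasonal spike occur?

7

The largest autocorrelation is r_7 = 0.54; the remaining lags stay at or below 0.23. The elevated value at lag 1 (0.23), dropping to 0.22 at lag 2, reflects decaying short-term dependence rather than seasonality.
The dominant spike at lag 7 indicates a seasonal period of 7.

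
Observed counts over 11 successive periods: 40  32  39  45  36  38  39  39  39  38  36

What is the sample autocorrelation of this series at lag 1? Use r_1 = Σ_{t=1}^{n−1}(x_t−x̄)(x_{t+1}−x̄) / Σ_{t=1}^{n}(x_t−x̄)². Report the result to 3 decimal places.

-0.238

Mean x̄ = (40 + 32 + 39 + 45 + 36 + 38 + 39 + 39 + 39 + 38 + 36)/11 = 38.2727
Numerator Σ_{t=1}^{10}(x_t−x̄)(x_{t+1}−x̄) = -23.8926
Denominator Σ(x_t−x̄)² = 100.1818
r_1 = -23.8926 / 100.1818 = -0.238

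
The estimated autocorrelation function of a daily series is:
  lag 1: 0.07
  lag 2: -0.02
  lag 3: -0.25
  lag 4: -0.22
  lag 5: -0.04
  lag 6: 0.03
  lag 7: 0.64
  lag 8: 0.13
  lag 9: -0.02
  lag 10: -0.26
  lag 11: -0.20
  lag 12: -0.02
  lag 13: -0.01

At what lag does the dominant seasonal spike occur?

The largest autocorrelation is r_7 = 0.64; the remaining lags stay at or below 0.13.
The dominant spike at lag 7 indicates a seasonal period of 7.

7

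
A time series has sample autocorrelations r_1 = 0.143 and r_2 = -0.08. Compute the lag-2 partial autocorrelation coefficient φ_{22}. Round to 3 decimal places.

φ_{22} = (r_2 − r_1²) / (1 − r_1²)
r_1² = (0.143)² = 0.020449
Numerator = -0.08 − 0.0204 = -0.1004; denominator = 1 − 0.0204 = 0.9796
φ_{22} = -0.1004 / 0.9796 = -0.103

-0.103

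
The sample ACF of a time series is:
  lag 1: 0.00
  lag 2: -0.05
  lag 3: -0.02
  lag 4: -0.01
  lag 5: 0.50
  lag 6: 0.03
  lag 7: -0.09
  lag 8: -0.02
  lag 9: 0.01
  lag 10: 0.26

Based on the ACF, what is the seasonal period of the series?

The largest autocorrelation is r_5 = 0.50, with a weaker echo at lag 10 (0.26); the remaining lags stay at or below 0.03.
The dominant spike at lag 5 indicates a seasonal period of 5.

5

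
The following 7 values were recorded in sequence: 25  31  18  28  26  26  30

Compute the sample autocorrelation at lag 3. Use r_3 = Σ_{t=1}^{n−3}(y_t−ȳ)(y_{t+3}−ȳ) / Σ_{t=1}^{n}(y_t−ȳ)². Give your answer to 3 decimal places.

0.047

Mean ȳ = (25 + 31 + 18 + 28 + 26 + 26 + 30)/7 = 26.2857
Deviations from mean: -1.2857, 4.7143, -8.2857, 1.7143, -0.2857, -0.2857, 3.7143
Numerator Σ_{t=1}^{4}(y_t−ȳ)(y_{t+3}−ȳ) = 5.1837
Denominator Σ(y_t−ȳ)² = 109.4286
r_3 = 5.1837 / 109.4286 = 0.047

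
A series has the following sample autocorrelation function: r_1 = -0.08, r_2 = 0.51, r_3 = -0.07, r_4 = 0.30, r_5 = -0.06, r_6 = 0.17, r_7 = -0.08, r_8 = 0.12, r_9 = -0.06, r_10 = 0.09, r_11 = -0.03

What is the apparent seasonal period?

2

The largest autocorrelation is r_2 = 0.51, with weaker echoes at lags 4 (0.30) and 6 (0.17); the remaining lags stay at or below 0.12.
The dominant spike at lag 2 indicates a seasonal period of 2.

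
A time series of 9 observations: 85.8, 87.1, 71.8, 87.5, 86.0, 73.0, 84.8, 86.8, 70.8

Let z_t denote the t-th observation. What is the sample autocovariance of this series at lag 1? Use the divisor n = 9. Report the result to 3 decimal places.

-18.559

Mean z̄ = (85.8 + 87.1 + 71.8 + 87.5 + 86.0 + 73.0 + 84.8 + 86.8 + 70.8)/9 = 81.5111
Σ_{t=1}^{8}(z_t−z̄)(z_{t+1}−z̄) = -167.0323
γ_1 = -167.0323 / 9 = -18.559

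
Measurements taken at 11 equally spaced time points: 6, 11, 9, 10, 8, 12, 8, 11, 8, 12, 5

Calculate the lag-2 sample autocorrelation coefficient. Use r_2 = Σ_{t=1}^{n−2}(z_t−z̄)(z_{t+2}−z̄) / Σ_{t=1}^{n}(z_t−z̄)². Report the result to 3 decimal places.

Mean z̄ = (6 + 11 + 9 + 10 + 8 + 12 + 8 + 11 + 8 + 12 + 5)/11 = 9.0909
Numerator Σ_{t=1}^{9}(z_t−z̄)(z_{t+2}−z̄) = 22.7107
Denominator Σ(z_t−z̄)² = 54.9091
r_2 = 22.7107 / 54.9091 = 0.414

0.414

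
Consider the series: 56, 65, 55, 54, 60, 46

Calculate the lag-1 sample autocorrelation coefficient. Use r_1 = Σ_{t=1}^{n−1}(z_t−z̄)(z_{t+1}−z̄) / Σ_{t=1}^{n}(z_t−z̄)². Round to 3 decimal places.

-0.272

Mean z̄ = (56 + 65 + 55 + 54 + 60 + 46)/6 = 56.0000
Σ(z_t−z̄)(z_{t+1}−z̄) = (0.0000) + (-9.0000) + (2.0000) + (-8.0000) + (-40.0000) = -55.0000
Denominator Σ(z_t−z̄)² = 202.0000
r_1 = -55.0000 / 202.0000 = -0.272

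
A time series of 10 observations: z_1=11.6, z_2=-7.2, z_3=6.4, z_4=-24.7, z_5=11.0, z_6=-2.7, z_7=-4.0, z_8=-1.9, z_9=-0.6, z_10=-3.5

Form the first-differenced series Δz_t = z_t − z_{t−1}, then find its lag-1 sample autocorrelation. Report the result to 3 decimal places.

First differences Δz: -18.8, 13.6, -31.1, 35.7, -13.7, -1.3, 2.1, 1.3, -2.9
Mean of differences = -1.6778
Numerator Σ(Δz_t−Δz̄)(Δz_{t+1}−Δz̄) = -2255.7016
Denominator Σ(Δz_t−Δz̄)² = 2958.6556
r_1(Δz) = -2255.7016 / 2958.6556 = -0.762

-0.762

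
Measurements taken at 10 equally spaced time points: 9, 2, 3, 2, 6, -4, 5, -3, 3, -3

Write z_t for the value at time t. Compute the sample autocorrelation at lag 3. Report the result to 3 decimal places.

-0.290

Mean z̄ = (9 + 2 + 3 + 2 + 6 − 4 + 5 − 3 + 3 − 3)/10 = 2.0000
Σ(z_t−z̄)(z_{t+3}−z̄) = (0.0000) + (0.0000) + (-6.0000) + (0.0000) + (-20.0000) + (-6.0000) + (-15.0000) = -47.0000
Denominator Σ(z_t−z̄)² = 162.0000
r_3 = -47.0000 / 162.0000 = -0.290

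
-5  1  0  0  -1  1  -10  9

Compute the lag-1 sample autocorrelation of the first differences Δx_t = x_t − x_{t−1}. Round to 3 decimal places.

First differences Δx: 6, -1, 0, -1, 2, -11, 19
Mean of differences = 2.0000
Numerator Σ(Δx_t−Δx̄)(Δx_{t+1}−Δx̄) = -221.0000
Denominator Σ(Δx_t−Δx̄)² = 496.0000
r_1(Δx) = -221.0000 / 496.0000 = -0.446

-0.446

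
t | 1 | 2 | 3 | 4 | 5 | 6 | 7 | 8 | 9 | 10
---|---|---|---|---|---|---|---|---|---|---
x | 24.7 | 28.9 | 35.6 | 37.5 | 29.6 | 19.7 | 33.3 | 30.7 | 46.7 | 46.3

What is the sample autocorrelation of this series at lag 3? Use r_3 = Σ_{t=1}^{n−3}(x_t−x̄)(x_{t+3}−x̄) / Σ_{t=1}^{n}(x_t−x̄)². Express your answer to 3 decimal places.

-0.334

Mean x̄ = (24.7 + 28.9 + 35.6 + 37.5 + 29.6 + 19.7 + 33.3 + 30.7 + 46.7 + 46.3)/10 = 33.3000
Σ(x_t−x̄)(x_{t+3}−x̄) = (-36.1200) + (16.2800) + (-31.2800) + (0.0000) + (9.6200) + (-182.2400) + (0.0000) = -223.7400
Denominator Σ(x_t−x̄)² = 670.2200
r_3 = -223.7400 / 670.2200 = -0.334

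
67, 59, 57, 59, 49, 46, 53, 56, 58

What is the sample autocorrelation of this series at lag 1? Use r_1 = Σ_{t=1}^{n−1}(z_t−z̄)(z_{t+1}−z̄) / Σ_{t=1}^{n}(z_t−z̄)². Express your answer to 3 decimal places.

0.391

Mean z̄ = (67 + 59 + 57 + 59 + 49 + 46 + 53 + 56 + 58)/9 = 56.0000
Numerator Σ_{t=1}^{8}(z_t−z̄)(z_{t+1}−z̄) = 118.0000
Denominator Σ(z_t−z̄)² = 302.0000
r_1 = 118.0000 / 302.0000 = 0.391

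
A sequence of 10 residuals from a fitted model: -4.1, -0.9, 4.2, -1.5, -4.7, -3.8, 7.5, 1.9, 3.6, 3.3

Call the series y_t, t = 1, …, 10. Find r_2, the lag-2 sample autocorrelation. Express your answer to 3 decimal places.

-0.269

Mean ȳ = (-4.1 − 0.9 + 4.2 − 1.5 − 4.7 − 3.8 + 7.5 + 1.9 + 3.6 + 3.3)/10 = 0.5500
Numerator Σ_{t=1}^{8}(y_t−ȳ)(y_{t+2}−ȳ) = -41.6950
Denominator Σ(y_t−ȳ)² = 154.7250
r_2 = -41.6950 / 154.7250 = -0.269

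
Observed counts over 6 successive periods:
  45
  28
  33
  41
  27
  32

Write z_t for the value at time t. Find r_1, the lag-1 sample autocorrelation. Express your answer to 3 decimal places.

Mean z̄ = (45 + 28 + 33 + 41 + 27 + 32)/6 = 34.3333
Deviations from mean: 10.6667, -6.3333, -1.3333, 6.6667, -7.3333, -2.3333
Σ(z_t−z̄)(z_{t+1}−z̄) = (-67.5556) + (8.4444) + (-8.8889) + (-48.8889) + (17.1111) = -99.7778
Denominator Σ(z_t−z̄)² = 259.3333
r_1 = -99.7778 / 259.3333 = -0.385

-0.385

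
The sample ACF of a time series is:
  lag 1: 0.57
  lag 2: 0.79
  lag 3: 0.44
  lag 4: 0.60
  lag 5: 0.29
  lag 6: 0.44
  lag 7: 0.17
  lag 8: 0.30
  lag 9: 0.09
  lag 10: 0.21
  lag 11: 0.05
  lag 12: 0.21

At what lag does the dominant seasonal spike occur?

The largest autocorrelation is r_2 = 0.79, with a weaker echo at lag 4 (0.60); the remaining lags stay at or below 0.57.
The dominant spike at lag 2 indicates a seasonal period of 2.

2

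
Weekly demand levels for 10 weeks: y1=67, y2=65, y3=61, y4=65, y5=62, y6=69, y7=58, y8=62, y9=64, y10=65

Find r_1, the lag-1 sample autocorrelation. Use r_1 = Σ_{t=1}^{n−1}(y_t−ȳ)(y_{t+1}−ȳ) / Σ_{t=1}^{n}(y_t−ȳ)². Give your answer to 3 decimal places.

Mean ȳ = (67 + 65 + 61 + 65 + 62 + 69 + 58 + 62 + 64 + 65)/10 = 63.8000
Numerator Σ_{t=1}^{9}(y_t−ȳ)(y_{t+1}−ȳ) = -34.2400
Denominator Σ(y_t−ȳ)² = 89.6000
r_1 = -34.2400 / 89.6000 = -0.382

-0.382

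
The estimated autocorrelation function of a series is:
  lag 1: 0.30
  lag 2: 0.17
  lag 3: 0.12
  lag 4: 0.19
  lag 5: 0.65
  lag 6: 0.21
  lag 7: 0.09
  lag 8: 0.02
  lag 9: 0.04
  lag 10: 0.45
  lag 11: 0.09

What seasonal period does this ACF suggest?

The largest autocorrelation is r_5 = 0.65, with a weaker echo at lag 10 (0.45); the remaining lags stay at or below 0.30. The elevated value at lag 1 (0.30), dropping to 0.17 at lag 2, reflects decaying short-term dependence rather than seasonality.
The dominant spike at lag 5 indicates a seasonal period of 5.

5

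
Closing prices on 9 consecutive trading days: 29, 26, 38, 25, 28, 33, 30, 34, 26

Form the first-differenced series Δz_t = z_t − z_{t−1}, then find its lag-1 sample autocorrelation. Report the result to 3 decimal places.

First differences Δz: -3, 12, -13, 3, 5, -3, 4, -8
Mean of differences = -0.3750
Numerator Σ(Δz_t−Δz̄)(Δz_{t+1}−Δz̄) = -272.1406
Denominator Σ(Δz_t−Δz̄)² = 443.8750
r_1(Δz) = -272.1406 / 443.8750 = -0.613

-0.613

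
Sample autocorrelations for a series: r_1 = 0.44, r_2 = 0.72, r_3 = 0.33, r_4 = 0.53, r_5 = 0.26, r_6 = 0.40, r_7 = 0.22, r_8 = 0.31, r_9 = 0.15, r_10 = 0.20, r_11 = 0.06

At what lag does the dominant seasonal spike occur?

2

The largest autocorrelation is r_2 = 0.72, with a weaker echo at lag 4 (0.53); the remaining lags stay at or below 0.44.
The dominant spike at lag 2 indicates a seasonal period of 2.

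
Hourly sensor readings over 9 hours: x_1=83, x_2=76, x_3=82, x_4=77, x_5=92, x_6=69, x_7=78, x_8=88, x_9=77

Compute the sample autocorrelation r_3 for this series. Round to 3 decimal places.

Mean x̄ = (83 + 76 + 82 + 77 + 92 + 69 + 78 + 88 + 77)/9 = 80.2222
Σ(x_t−x̄)(x_{t+3}−x̄) = (-8.9506) + (-49.7284) + (-19.9506) + (7.1605) + (91.6049) + (36.1605) = 56.2963
Denominator Σ(x_t−x̄)² = 379.5556
r_3 = 56.2963 / 379.5556 = 0.148

0.148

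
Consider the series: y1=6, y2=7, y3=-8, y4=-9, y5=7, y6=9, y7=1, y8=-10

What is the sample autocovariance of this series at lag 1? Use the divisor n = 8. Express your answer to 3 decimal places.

Mean ȳ = (6 + 7 − 8 − 9 + 7 + 9 + 1 − 10)/8 = 0.3750
Deviations: 5.6250, 6.6250, -8.3750, -9.3750, 6.6250, 8.6250, 0.6250, -10.3750
Σ_{t=1}^{7}(y_t−ȳ)(y_{t+1}−ȳ) = 54.2344
γ_1 = 54.2344 / 8 = 6.779

6.779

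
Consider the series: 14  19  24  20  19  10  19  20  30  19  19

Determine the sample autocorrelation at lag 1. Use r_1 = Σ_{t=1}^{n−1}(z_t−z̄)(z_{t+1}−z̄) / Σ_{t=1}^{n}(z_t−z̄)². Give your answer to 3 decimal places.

Mean z̄ = (14 + 19 + 24 + 20 + 19 + 10 + 19 + 20 + 30 + 19 + 19)/11 = 19.3636
Numerator Σ_{t=1}^{10}(z_t−z̄)(z_{t+1}−z̄) = 12.5950
Denominator Σ(z_t−z̄)² = 252.5455
r_1 = 12.5950 / 252.5455 = 0.050

0.050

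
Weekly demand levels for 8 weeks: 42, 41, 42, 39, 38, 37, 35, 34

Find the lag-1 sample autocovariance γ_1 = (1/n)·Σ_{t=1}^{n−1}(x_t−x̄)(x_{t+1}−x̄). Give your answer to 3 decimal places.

Mean x̄ = (42 + 41 + 42 + 39 + 38 + 37 + 35 + 34)/8 = 38.5000
Deviations: 3.5000, 2.5000, 3.5000, 0.5000, -0.5000, -1.5000, -3.5000, -4.5000
Σ_{t=1}^{7}(x_t−x̄)(x_{t+1}−x̄) = 40.7500
γ_1 = 40.7500 / 8 = 5.094

5.094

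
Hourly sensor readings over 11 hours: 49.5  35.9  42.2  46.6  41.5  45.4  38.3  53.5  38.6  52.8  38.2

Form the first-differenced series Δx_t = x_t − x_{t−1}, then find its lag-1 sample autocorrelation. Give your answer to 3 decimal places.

First differences Δx: -13.6, 6.3, 4.4, -5.1, 3.9, -7.1, 15.2, -14.9, 14.2, -14.6
Mean of differences = -1.1300
Numerator Σ(Δx_t−Δx̄)(Δx_{t+1}−Δx̄) = -863.4599
Denominator Σ(Δx_t−Δx̄)² = 1190.7210
r_1(Δx) = -863.4599 / 1190.7210 = -0.725

-0.725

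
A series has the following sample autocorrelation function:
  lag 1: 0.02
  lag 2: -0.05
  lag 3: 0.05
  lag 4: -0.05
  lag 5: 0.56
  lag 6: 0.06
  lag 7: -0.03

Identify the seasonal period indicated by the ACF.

5

The largest autocorrelation is r_5 = 0.56; the remaining lags stay at or below 0.06.
The dominant spike at lag 5 indicates a seasonal period of 5.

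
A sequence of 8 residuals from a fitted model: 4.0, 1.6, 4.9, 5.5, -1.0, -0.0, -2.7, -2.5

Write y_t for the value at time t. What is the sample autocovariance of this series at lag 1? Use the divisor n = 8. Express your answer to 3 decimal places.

3.846

Mean ȳ = (4.0 + 1.6 + 4.9 + 5.5 − 1.0 − 0.0 − 2.7 − 2.5)/8 = 1.2250
Σ_{t=1}^{7}(y_t−ȳ)(y_{t+1}−ȳ) = 30.7719
γ_1 = 30.7719 / 8 = 3.846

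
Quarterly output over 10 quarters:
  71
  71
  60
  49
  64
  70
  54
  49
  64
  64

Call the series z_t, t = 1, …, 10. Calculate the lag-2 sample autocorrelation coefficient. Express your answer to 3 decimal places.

Mean z̄ = (71 + 71 + 60 + 49 + 64 + 70 + 54 + 49 + 64 + 64)/10 = 61.6000
Numerator Σ_{t=1}^{8}(z_t−z̄)(z_{t+2}−z̄) = -415.7200
Denominator Σ(z_t−z̄)² = 642.4000
r_2 = -415.7200 / 642.4000 = -0.647

-0.647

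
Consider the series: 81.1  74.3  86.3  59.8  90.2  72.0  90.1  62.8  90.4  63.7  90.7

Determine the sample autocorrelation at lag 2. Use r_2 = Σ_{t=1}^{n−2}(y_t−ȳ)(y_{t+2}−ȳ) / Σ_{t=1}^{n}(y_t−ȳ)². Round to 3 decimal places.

0.708

Mean ȳ = (81.1 + 74.3 + 86.3 + 59.8 + 90.2 + 72.0 + 90.1 + 62.8 + 90.4 + 63.7 + 90.7)/11 = 78.3091
Numerator Σ_{t=1}^{9}(y_t−ȳ)(y_{t+2}−ȳ) = 1065.3080
Denominator Σ(y_t−ȳ)² = 1504.2091
r_2 = 1065.3080 / 1504.2091 = 0.708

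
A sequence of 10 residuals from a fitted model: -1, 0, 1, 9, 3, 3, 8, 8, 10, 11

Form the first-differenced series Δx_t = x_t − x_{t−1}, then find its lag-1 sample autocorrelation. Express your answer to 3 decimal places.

First differences Δx: 1, 1, 8, -6, 0, 5, 0, 2, 1
Mean of differences = 1.3333
Numerator Σ(Δx_t−Δx̄)(Δx_{t+1}−Δx̄) = -52.1111
Denominator Σ(Δx_t−Δx̄)² = 116.0000
r_1(Δx) = -52.1111 / 116.0000 = -0.449

-0.449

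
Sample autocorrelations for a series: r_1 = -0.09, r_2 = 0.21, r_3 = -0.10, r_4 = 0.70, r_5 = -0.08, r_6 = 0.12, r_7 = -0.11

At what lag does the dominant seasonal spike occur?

The largest autocorrelation is r_4 = 0.70; the remaining lags stay at or below 0.21.
The dominant spike at lag 4 indicates a seasonal period of 4.

4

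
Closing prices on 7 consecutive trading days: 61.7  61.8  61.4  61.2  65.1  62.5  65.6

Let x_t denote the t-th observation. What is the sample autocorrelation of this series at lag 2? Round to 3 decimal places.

0.341

Mean x̄ = (61.7 + 61.8 + 61.4 + 61.2 + 65.1 + 62.5 + 65.6)/7 = 62.7571
Deviations from mean: -1.0571, -0.9571, -1.3571, -1.5571, 2.3429, -0.2571, 2.8429
Numerator Σ_{t=1}^{5}(x_t−x̄)(x_{t+2}−x̄) = 6.8063
Denominator Σ(x_t−x̄)² = 19.9371
r_2 = 6.8063 / 19.9371 = 0.341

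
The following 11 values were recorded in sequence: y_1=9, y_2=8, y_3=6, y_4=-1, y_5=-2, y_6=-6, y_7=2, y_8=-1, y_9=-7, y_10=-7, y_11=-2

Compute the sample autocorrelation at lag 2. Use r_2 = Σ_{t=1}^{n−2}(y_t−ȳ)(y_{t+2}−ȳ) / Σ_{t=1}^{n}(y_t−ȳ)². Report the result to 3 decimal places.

Mean ȳ = (9 + 8 + 6 − 1 − 2 − 6 + 2 − 1 − 7 − 7 − 2)/11 = -0.0909
Numerator Σ_{t=1}^{9}(y_t−ȳ)(y_{t+2}−ȳ) = 48.1653
Denominator Σ(y_t−ȳ)² = 328.9091
r_2 = 48.1653 / 328.9091 = 0.146

0.146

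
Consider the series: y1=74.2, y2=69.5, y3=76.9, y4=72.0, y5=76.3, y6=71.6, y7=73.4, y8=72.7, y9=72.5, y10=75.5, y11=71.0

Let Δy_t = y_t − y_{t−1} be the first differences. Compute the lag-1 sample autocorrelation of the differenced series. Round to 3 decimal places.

First differences Δy: -4.7, 7.4, -4.9, 4.3, -4.7, 1.8, -0.7, -0.2, 3.0, -4.5
Mean of differences = -0.3200
Numerator Σ(Δy_t−Δȳ)(Δy_{t+1}−Δȳ) = -134.1824
Denominator Σ(Δy_t−Δȳ)² = 173.4360
r_1(Δy) = -134.1824 / 173.4360 = -0.774

-0.774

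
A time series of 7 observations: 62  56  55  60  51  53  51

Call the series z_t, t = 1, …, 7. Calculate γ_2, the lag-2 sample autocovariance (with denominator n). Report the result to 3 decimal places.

Mean z̄ = (62 + 56 + 55 + 60 + 51 + 53 + 51)/7 = 55.4286
Deviations: 6.5714, 0.5714, -0.4286, 4.5714, -4.4286, -2.4286, -4.4286
Σ_{t=1}^{5}(z_t−z̄)(z_{t+2}−z̄) = 10.2041
γ_2 = 10.2041 / 7 = 1.458

1.458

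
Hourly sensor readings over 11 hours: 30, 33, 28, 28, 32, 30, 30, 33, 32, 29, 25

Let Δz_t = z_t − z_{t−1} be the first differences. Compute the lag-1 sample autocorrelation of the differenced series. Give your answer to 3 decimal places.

-0.153

First differences Δz: 3, -5, 0, 4, -2, 0, 3, -1, -3, -4
Mean of differences = -0.5000
Numerator Σ(Δz_t−Δz̄)(Δz_{t+1}−Δz̄) = -13.2500
Denominator Σ(Δz_t−Δz̄)² = 86.5000
r_1(Δz) = -13.2500 / 86.5000 = -0.153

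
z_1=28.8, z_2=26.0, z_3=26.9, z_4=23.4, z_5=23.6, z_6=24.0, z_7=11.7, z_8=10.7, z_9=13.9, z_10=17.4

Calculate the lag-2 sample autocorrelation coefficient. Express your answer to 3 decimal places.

0.318

Mean z̄ = (28.8 + 26.0 + 26.9 + 23.4 + 23.6 + 24.0 + 11.7 + 10.7 + 13.9 + 17.4)/10 = 20.6400
Numerator Σ_{t=1}^{8}(z_t−z̄)(z_{t+2}−z̄) = 126.2788
Denominator Σ(z_t−z̄)² = 396.8240
r_2 = 126.2788 / 396.8240 = 0.318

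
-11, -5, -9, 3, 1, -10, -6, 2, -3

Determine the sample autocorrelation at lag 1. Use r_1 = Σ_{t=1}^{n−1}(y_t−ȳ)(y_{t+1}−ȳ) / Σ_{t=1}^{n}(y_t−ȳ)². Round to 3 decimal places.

Mean ȳ = (-11 − 5 − 9 + 3 + 1 − 10 − 6 + 2 − 3)/9 = -4.2222
Numerator Σ_{t=1}^{8}(y_t−ȳ)(y_{t+1}−ȳ) = -11.1605
Denominator Σ(y_t−ȳ)² = 225.5556
r_1 = -11.1605 / 225.5556 = -0.049

-0.049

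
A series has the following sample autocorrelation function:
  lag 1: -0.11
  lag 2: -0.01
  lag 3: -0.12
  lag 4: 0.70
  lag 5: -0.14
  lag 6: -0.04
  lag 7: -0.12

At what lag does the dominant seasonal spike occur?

The largest autocorrelation is r_4 = 0.70; the remaining lags stay at or below -0.01.
The dominant spike at lag 4 indicates a seasonal period of 4.

4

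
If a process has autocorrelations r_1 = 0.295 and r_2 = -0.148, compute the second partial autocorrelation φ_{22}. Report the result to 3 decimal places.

-0.257

φ_{22} = (r_2 − r_1²) / (1 − r_1²)
r_1² = (0.295)² = 0.087025
Numerator = -0.148 − 0.0870 = -0.2350; denominator = 1 − 0.0870 = 0.9130
φ_{22} = -0.2350 / 0.9130 = -0.257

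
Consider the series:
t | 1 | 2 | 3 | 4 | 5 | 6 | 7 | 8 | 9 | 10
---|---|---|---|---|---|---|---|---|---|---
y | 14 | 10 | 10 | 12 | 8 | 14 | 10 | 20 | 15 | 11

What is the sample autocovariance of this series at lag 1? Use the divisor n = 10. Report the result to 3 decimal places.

-0.836

Mean ȳ = (14 + 10 + 10 + 12 + 8 + 14 + 10 + 20 + 15 + 11)/10 = 12.4000
Σ_{t=1}^{9}(y_t−ȳ)(y_{t+1}−ȳ) = -8.3600
γ_1 = -8.3600 / 10 = -0.836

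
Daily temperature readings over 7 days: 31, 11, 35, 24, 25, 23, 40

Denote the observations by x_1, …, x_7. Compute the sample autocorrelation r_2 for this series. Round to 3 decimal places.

0.094

Mean x̄ = (31 + 11 + 35 + 24 + 25 + 23 + 40)/7 = 27.0000
Numerator Σ_{t=1}^{5}(x_t−x̄)(x_{t+2}−x̄) = 50.0000
Denominator Σ(x_t−x̄)² = 534.0000
r_2 = 50.0000 / 534.0000 = 0.094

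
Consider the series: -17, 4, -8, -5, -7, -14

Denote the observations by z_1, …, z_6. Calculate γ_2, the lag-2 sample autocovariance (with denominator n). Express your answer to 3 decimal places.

Mean z̄ = (-17 + 4 − 8 − 5 − 7 − 14)/6 = -7.8333
Σ_{t=1}^{4}(z_t−z̄)(z_{t+2}−z̄) = 17.4444
γ_2 = 17.4444 / 6 = 2.907

2.907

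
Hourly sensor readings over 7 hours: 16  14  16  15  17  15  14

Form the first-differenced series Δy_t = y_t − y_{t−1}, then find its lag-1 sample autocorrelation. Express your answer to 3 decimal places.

First differences Δy: -2, 2, -1, 2, -2, -1
Mean of differences = -0.3333
Numerator Σ(Δy_t−Δȳ)(Δy_{t+1}−Δȳ) = -9.7778
Denominator Σ(Δy_t−Δȳ)² = 17.3333
r_1(Δy) = -9.7778 / 17.3333 = -0.564

-0.564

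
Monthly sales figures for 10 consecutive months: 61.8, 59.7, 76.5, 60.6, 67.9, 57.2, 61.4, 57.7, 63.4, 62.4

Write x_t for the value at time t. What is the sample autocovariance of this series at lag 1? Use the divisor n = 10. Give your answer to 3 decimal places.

-9.773

Mean x̄ = (61.8 + 59.7 + 76.5 + 60.6 + 67.9 + 57.2 + 61.4 + 57.7 + 63.4 + 62.4)/10 = 62.8600
Σ_{t=1}^{9}(x_t−x̄)(x_{t+1}−x̄) = -97.7336
γ_1 = -97.7336 / 10 = -9.773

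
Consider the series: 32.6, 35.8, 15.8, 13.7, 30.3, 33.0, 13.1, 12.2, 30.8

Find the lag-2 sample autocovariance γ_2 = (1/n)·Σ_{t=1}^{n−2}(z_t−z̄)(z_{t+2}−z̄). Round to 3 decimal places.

Mean z̄ = (32.6 + 35.8 + 15.8 + 13.7 + 30.3 + 33.0 + 13.1 + 12.2 + 30.8)/9 = 24.1444
Σ_{t=1}^{7}(z_t−z̄)(z_{t+2}−z̄) = -583.4151
γ_2 = -583.4151 / 9 = -64.824

-64.824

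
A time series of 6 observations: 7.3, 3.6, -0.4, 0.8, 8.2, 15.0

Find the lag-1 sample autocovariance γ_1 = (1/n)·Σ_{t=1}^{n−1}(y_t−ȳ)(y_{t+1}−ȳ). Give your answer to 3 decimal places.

8.478

Mean ȳ = (7.3 + 3.6 − 0.4 + 0.8 + 8.2 + 15.0)/6 = 5.7500
Deviations: 1.5500, -2.1500, -6.1500, -4.9500, 2.4500, 9.2500
Σ_{t=1}^{5}(y_t−ȳ)(y_{t+1}−ȳ) = 50.8675
γ_1 = 50.8675 / 6 = 8.478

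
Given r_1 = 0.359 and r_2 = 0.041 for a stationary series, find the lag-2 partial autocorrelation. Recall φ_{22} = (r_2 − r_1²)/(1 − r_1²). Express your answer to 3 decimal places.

-0.101

φ_{22} = (r_2 − r_1²) / (1 − r_1²)
r_1² = (0.359)² = 0.128881
Numerator = 0.041 − 0.1289 = -0.0879; denominator = 1 − 0.1289 = 0.8711
φ_{22} = -0.0879 / 0.8711 = -0.101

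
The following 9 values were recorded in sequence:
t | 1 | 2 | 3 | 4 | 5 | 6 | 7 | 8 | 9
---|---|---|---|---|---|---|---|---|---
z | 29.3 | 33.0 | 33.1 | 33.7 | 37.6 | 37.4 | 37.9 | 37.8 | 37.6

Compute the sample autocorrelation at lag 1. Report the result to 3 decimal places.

0.539

Mean z̄ = (29.3 + 33.0 + 33.1 + 33.7 + 37.6 + 37.4 + 37.9 + 37.8 + 37.6)/9 = 35.2667
Numerator Σ_{t=1}^{8}(z_t−z̄)(z_{t+1}−z̄) = 41.3522
Denominator Σ(z_t−z̄)² = 76.6800
r_1 = 41.3522 / 76.6800 = 0.539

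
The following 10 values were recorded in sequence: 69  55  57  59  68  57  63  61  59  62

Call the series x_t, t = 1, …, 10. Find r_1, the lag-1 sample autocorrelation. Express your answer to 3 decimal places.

-0.351

Mean x̄ = (69 + 55 + 57 + 59 + 68 + 57 + 63 + 61 + 59 + 62)/10 = 61.0000
Numerator Σ_{t=1}^{9}(x_t−x̄)(x_{t+1}−x̄) = -68.0000
Denominator Σ(x_t−x̄)² = 194.0000
r_1 = -68.0000 / 194.0000 = -0.351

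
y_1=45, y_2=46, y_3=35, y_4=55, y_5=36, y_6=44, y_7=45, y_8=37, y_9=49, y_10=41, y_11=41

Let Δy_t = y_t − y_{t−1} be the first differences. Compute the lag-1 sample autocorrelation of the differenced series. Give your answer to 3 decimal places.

First differences Δy: 1, -11, 20, -19, 8, 1, -8, 12, -8, 0
Mean of differences = -0.4000
Numerator Σ(Δy_t−Δȳ)(Δy_{t+1}−Δȳ) = -957.1600
Denominator Σ(Δy_t−Δȳ)² = 1218.4000
r_1(Δy) = -957.1600 / 1218.4000 = -0.786

-0.786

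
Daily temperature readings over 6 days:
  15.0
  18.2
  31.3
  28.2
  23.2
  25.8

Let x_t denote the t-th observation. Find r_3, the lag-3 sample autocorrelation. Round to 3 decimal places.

Mean x̄ = (15.0 + 18.2 + 31.3 + 28.2 + 23.2 + 25.8)/6 = 23.6167
Deviations from mean: -8.6167, -5.4167, 7.6833, 4.5833, -0.4167, 2.1833
Σ(x_t−x̄)(x_{t+3}−x̄) = (-39.4931) + (2.2569) + (16.7753) = -20.4608
Denominator Σ(x_t−x̄)² = 188.5683
r_3 = -20.4608 / 188.5683 = -0.109

-0.109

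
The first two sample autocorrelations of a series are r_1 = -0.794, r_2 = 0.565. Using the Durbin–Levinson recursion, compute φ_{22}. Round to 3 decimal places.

φ_{22} = (r_2 − r_1²) / (1 − r_1²)
r_1² = (-0.794)² = 0.630436
Numerator = 0.565 − 0.6304 = -0.0654; denominator = 1 − 0.6304 = 0.3696
φ_{22} = -0.0654 / 0.3696 = -0.177

-0.177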